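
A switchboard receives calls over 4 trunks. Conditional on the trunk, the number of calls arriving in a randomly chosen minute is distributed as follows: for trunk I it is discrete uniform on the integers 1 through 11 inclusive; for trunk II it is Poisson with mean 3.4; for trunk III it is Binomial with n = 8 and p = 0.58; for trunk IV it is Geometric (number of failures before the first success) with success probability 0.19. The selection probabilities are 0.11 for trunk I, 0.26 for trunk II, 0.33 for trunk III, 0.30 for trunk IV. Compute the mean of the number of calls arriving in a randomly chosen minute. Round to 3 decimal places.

Component means — I: 6; II: 3.4; III: 4.64; IV: 4.26316.
E[X] = 0.11·6 + 0.26·3.4 + 0.33·4.64 + 0.3·4.26316 = 4.35415.

4.354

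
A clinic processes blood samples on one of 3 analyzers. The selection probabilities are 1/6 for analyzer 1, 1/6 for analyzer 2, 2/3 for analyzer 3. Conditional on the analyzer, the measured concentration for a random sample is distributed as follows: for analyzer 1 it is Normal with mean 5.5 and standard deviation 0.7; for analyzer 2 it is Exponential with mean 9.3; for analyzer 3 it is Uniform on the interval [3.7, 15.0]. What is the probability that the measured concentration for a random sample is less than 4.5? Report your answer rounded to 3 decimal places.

0.124

Conditional on each analyzer, P(X < 4.5): 1: 0.0765637; 2: 0.383607; 3: 0.0707965.
By total probability, P(X < 4.5) = 0.166667·0.0765637 + 0.166667·0.383607 + 0.666667·0.0707965 = 0.123893.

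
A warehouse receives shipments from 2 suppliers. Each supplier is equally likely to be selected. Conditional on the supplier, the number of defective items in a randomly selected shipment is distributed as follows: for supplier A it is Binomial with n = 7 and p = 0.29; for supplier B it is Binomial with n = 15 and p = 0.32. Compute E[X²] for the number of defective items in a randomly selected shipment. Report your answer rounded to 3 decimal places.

For each component E[X²] = Var + (mean)², giving A: 5.5622; B: 26.304.
Overall E[X²] = 0.5·5.5622 + 0.5·26.304 = 15.9331.

15.933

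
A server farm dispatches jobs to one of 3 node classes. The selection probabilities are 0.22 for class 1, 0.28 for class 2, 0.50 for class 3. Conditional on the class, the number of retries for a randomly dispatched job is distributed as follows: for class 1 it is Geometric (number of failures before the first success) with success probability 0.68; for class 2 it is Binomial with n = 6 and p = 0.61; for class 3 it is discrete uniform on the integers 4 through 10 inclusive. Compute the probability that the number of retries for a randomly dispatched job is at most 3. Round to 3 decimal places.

Conditional on each class, P(X ≤ 3): 1: 0.989514; 2: 0.434951; 3: 0.
By total probability, P(X ≤ 3) = 0.22·0.989514 + 0.28·0.434951 + 0.5·0 = 0.339479.

0.339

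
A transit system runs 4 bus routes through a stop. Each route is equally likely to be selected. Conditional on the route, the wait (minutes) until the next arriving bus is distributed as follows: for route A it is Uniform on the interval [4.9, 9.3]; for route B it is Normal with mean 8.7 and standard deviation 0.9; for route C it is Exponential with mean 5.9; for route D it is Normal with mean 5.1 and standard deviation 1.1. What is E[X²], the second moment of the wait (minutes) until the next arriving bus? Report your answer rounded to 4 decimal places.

For each component E[X²] = Var + (mean)², giving A: 52.0233; B: 76.5; C: 69.62; D: 27.22.
Overall E[X²] = 0.25·52.0233 + 0.25·76.5 + 0.25·69.62 + 0.25·27.22 = 56.3408.

56.3408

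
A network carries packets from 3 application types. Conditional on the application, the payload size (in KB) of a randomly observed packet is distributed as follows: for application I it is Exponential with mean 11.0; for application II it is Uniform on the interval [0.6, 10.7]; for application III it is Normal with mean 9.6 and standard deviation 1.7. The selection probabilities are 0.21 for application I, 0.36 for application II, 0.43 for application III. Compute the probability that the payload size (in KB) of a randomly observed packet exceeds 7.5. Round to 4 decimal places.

0.6037

Conditional on each application, P(X > 7.5): I: 0.505697; II: 0.316832; III: 0.891639.
By total probability, P(X > 7.5) = 0.21·0.505697 + 0.36·0.316832 + 0.43·0.891639 = 0.603661.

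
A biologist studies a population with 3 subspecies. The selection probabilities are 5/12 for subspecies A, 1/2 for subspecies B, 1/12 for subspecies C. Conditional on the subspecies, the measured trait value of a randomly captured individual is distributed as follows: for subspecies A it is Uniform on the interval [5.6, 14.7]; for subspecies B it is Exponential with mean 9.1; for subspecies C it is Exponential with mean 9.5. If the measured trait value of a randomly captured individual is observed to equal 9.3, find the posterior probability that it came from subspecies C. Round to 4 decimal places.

Likelihoods f(9.3 | ·): A: 0.10989; B: 0.0395475; C: 0.039548.
Posterior ∝ prior × likelihood. Numerator for C: 0.0833333·0.039548 = 0.00329567.
Normalizing constant: 0.416667·0.10989 + 0.5·0.0395475 + 0.0833333·0.039548 = 0.068857.
P(C | observation) = 0.00329567 / 0.068857 = 0.0478625.

0.0479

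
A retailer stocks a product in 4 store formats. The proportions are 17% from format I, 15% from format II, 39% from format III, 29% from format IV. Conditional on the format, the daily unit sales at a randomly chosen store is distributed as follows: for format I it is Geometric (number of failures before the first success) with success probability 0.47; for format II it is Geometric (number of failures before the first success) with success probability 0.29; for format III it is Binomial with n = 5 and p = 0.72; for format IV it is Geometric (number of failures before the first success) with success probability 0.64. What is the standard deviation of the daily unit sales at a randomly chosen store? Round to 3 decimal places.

2.016

Per component, I: μ=1.12766, E[X²]=3.67089; II: μ=2.44828, E[X²]=14.4364; III: μ=3.6, E[X²]=13.968; IV: μ=0.5625, E[X²]=1.19531.
E[X] = 0.17·1.12766 + 0.15·2.44828 + 0.39·3.6 + 0.29·0.5625 = 2.12607.
E[X²] = 0.17·3.67089 + 0.15·14.4364 + 0.39·13.968 + 0.29·1.19531 = 8.58367.
Var(X) = E[X²] − (E[X])² = 8.58367 − 4.52017 = 4.0635.
SD(X) = √4.0635 = 2.01581.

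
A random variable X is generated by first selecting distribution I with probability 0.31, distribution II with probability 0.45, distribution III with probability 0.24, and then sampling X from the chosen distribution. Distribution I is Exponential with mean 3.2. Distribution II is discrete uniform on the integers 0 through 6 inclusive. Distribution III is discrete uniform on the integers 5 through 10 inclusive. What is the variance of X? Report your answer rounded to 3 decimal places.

Per component, I: μ=3.2, E[X²]=20.48; II: μ=3, E[X²]=13; III: μ=7.5, E[X²]=59.1667.
E[X] = 0.31·3.2 + 0.45·3 + 0.24·7.5 = 4.142.
E[X²] = 0.31·20.48 + 0.45·13 + 0.24·59.1667 = 26.3988.
Var(X) = E[X²] − (E[X])² = 26.3988 − 17.1562 = 9.24264.

9.243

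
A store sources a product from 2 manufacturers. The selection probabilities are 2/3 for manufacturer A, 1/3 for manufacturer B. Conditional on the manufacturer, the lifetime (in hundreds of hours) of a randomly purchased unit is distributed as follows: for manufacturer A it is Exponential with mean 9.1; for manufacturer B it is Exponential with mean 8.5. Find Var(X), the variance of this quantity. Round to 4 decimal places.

Per component, A: μ=9.1, E[X²]=165.62; B: μ=8.5, E[X²]=144.5.
E[X] = 0.666667·9.1 + 0.333333·8.5 = 8.9.
E[X²] = 0.666667·165.62 + 0.333333·144.5 = 158.58.
Var(X) = E[X²] − (E[X])² = 158.58 − 79.21 = 79.37.

79.3700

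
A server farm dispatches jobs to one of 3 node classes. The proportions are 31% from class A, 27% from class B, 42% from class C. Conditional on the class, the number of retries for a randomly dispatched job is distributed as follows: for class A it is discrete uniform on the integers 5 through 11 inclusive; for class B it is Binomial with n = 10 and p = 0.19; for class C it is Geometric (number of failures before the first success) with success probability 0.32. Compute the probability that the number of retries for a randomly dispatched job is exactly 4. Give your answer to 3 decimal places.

0.050

Conditional on each class, P(X = 4): A: 0; B: 0.0772936; C: 0.0684204.
By total probability, P(X = 4) = 0.31·0 + 0.27·0.0772936 + 0.42·0.0684204 = 0.0496059.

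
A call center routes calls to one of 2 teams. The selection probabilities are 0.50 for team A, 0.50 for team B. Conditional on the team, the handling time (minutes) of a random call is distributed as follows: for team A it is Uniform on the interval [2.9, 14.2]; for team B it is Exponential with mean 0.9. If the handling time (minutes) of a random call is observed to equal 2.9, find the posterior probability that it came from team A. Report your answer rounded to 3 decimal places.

0.666

Likelihoods f(2.9 | ·): A: 0.0884956; B: 0.044296.
Posterior ∝ prior × likelihood. Numerator for A: 0.5·0.0884956 = 0.0442478.
Normalizing constant: 0.5·0.0884956 + 0.5·0.044296 = 0.0663958.
P(A | observation) = 0.0442478 / 0.0663958 = 0.666425.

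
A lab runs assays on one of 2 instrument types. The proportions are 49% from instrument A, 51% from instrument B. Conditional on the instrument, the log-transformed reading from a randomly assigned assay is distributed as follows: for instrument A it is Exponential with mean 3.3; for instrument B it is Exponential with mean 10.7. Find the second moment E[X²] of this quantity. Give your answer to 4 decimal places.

127.4520

For each component E[X²] = Var + (mean)², giving A: 21.78; B: 228.98.
Overall E[X²] = 0.49·21.78 + 0.51·228.98 = 127.452.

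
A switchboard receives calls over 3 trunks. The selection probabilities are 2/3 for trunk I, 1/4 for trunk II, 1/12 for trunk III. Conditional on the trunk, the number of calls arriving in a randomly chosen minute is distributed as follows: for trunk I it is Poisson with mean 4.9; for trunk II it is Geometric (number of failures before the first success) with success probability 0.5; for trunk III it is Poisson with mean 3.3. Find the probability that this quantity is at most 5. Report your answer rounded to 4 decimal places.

Conditional on each trunk, P(X ≤ 5): I: 0.633501; II: 0.984375; III: 0.882877.
By total probability, P(X ≤ 5) = 0.666667·0.633501 + 0.25·0.984375 + 0.0833333·0.882877 = 0.742001.

0.7420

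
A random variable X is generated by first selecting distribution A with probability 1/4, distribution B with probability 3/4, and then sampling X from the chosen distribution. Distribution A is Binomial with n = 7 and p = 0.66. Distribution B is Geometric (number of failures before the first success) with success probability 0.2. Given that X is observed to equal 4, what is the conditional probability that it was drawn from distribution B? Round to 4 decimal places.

Likelihoods P(X=4 | ·): A: 0.261024; B: 0.08192.
Posterior ∝ prior × likelihood. Numerator for B: 0.75·0.08192 = 0.06144.
Normalizing constant: 0.25·0.261024 + 0.75·0.08192 = 0.126696.
P(B | observation) = 0.06144 / 0.126696 = 0.48494.

0.4849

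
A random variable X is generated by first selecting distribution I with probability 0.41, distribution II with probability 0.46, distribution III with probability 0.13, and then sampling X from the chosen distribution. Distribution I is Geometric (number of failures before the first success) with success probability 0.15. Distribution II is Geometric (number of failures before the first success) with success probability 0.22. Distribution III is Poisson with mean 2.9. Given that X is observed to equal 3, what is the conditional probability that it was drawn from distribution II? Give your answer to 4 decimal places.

0.4181

Likelihoods P(X=3 | ·): I: 0.0921187; II: 0.104401; III: 0.22366.
Posterior ∝ prior × likelihood. Numerator for II: 0.46·0.104401 = 0.0480247.
Normalizing constant: 0.41·0.0921187 + 0.46·0.104401 + 0.13·0.22366 = 0.114869.
P(II | observation) = 0.0480247 / 0.114869 = 0.418081.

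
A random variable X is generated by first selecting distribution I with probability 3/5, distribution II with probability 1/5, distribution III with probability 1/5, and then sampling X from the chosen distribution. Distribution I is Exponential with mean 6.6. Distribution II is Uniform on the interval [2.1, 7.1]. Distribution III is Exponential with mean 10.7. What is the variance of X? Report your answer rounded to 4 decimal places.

53.4363

Per component, I: μ=6.6, E[X²]=87.12; II: μ=4.6, E[X²]=23.2433; III: μ=10.7, E[X²]=228.98.
E[X] = 0.6·6.6 + 0.2·4.6 + 0.2·10.7 = 7.02.
E[X²] = 0.6·87.12 + 0.2·23.2433 + 0.2·228.98 = 102.717.
Var(X) = E[X²] − (E[X])² = 102.717 − 49.2804 = 53.4363.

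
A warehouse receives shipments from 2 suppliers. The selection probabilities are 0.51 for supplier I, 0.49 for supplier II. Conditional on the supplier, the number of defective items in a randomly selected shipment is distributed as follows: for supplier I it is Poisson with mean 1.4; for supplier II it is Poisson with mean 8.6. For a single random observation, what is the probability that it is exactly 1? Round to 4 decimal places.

Conditional on each supplier, P(X = 1): I: 0.345236; II: 0.00158331.
By total probability, P(X = 1) = 0.51·0.345236 + 0.49·0.00158331 = 0.176846.

0.1768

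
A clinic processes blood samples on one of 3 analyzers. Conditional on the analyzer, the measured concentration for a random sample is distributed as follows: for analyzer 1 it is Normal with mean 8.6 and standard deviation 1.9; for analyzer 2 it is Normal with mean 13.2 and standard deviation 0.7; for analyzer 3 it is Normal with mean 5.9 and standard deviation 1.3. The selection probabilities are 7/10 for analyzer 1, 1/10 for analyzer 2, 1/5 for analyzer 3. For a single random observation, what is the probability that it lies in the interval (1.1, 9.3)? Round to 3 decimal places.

Conditional on each analyzer, P(1.1 < X < 9.3): 1: 0.643681; 2: 1.26329e-08; 3: 0.995433.
By total probability, P(1.1 < X < 9.3) = 0.7·0.643681 + 0.1·1.26329e-08 + 0.2·0.995433 = 0.649663.

0.650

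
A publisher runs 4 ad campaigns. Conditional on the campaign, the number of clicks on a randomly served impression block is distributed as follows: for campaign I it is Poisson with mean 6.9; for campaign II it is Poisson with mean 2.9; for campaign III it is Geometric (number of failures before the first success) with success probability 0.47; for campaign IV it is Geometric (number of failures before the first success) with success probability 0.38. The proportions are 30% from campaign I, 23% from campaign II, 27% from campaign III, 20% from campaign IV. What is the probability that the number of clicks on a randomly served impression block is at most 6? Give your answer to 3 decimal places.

Conditional on each campaign, P(X ≤ 6): I: 0.464715; II: 0.971283; III: 0.988253; IV: 0.964784.
By total probability, P(X ≤ 6) = 0.3·0.464715 + 0.23·0.971283 + 0.27·0.988253 + 0.2·0.964784 = 0.822595.

0.823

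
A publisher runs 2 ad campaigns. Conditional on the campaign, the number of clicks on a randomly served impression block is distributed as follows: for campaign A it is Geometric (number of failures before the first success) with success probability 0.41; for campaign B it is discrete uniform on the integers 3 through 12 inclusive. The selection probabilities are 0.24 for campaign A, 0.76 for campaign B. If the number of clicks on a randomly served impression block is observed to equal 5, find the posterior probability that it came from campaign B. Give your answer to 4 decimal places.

0.9153

Likelihoods P(X=5 | ·): A: 0.0293119; B: 0.1.
Posterior ∝ prior × likelihood. Numerator for B: 0.76·0.1 = 0.076.
Normalizing constant: 0.24·0.0293119 + 0.76·0.1 = 0.0830349.
P(B | observation) = 0.076 / 0.0830349 = 0.915278.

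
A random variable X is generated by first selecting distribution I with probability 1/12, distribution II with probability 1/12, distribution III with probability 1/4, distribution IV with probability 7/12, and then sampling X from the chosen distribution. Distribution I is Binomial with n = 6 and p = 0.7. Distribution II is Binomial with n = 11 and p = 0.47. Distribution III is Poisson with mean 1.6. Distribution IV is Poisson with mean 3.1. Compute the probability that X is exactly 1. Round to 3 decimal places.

0.164

Conditional on each component, P(X = 1): I: 0.010206; II: 0.00904168; III: 0.323034; IV: 0.139653.
By total probability, P(X = 1) = 0.0833333·0.010206 + 0.0833333·0.00904168 + 0.25·0.323034 + 0.583333·0.139653 = 0.163827.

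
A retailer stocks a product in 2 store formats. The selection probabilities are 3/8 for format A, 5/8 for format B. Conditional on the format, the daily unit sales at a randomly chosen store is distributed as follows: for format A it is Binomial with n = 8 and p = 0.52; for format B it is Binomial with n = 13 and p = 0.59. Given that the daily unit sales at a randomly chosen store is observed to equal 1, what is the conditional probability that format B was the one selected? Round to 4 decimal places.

0.0117

Likelihoods P(X=1 | ·): A: 0.024422; B: 0.000173062.
Posterior ∝ prior × likelihood. Numerator for B: 0.625·0.000173062 = 0.000108164.
Normalizing constant: 0.375·0.024422 + 0.625·0.000173062 = 0.00926643.
P(B | observation) = 0.000108164 / 0.00926643 = 0.0116726.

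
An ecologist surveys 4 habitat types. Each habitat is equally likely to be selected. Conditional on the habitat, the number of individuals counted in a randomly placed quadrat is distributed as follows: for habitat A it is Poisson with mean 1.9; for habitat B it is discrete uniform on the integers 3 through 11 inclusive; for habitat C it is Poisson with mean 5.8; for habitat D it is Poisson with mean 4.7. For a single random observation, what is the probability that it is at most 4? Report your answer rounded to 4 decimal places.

Conditional on each habitat, P(X ≤ 4): A: 0.955919; B: 0.222222; C: 0.312718; D: 0.494609.
By total probability, P(X ≤ 4) = 0.25·0.955919 + 0.25·0.222222 + 0.25·0.312718 + 0.25·0.494609 = 0.496367.

0.4964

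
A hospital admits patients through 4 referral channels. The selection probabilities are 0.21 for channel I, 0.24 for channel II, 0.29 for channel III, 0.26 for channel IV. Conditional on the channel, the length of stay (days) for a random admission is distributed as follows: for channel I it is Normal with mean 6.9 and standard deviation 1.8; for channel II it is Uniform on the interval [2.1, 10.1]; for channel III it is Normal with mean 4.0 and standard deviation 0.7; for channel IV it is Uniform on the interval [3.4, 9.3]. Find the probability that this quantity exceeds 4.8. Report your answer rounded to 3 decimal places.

0.578

Conditional on each channel, P(X > 4.8): I: 0.878327; II: 0.6625; III: 0.126549; IV: 0.762712.
By total probability, P(X > 4.8) = 0.21·0.878327 + 0.24·0.6625 + 0.29·0.126549 + 0.26·0.762712 = 0.578453.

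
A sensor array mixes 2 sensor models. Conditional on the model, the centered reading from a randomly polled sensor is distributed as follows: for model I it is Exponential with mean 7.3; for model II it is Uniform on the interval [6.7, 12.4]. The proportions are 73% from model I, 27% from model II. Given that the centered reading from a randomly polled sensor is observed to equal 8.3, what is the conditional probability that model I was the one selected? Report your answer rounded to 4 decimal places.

Likelihoods f(8.3 | ·): I: 0.0439431; II: 0.175439.
Posterior ∝ prior × likelihood. Numerator for I: 0.73·0.0439431 = 0.0320784.
Normalizing constant: 0.73·0.0439431 + 0.27·0.175439 = 0.0794469.
P(I | observation) = 0.0320784 / 0.0794469 = 0.403772.

0.4038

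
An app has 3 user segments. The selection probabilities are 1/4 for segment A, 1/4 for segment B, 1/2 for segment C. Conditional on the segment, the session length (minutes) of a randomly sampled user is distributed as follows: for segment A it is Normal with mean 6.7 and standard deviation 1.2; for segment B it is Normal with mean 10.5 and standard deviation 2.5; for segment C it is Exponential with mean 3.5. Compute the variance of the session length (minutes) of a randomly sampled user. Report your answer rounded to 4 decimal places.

16.3550

Per component, A: μ=6.7, E[X²]=46.33; B: μ=10.5, E[X²]=116.5; C: μ=3.5, E[X²]=24.5.
E[X] = 0.25·6.7 + 0.25·10.5 + 0.5·3.5 = 6.05.
E[X²] = 0.25·46.33 + 0.25·116.5 + 0.5·24.5 = 52.9575.
Var(X) = E[X²] − (E[X])² = 52.9575 − 36.6025 = 16.355.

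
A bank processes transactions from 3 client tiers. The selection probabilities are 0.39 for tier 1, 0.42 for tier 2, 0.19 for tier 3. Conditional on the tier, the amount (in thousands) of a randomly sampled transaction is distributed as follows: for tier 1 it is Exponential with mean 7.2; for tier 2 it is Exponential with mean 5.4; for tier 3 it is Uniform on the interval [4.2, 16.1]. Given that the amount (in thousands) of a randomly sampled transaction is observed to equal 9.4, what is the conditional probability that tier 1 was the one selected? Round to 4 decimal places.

0.3315

Likelihoods f(9.4 | ·): 1: 0.0376419; 2: 0.0324797; 3: 0.0840336.
Posterior ∝ prior × likelihood. Numerator for 1: 0.39·0.0376419 = 0.0146804.
Normalizing constant: 0.39·0.0376419 + 0.42·0.0324797 + 0.19·0.0840336 = 0.0442882.
P(1 | observation) = 0.0146804 / 0.0442882 = 0.331473.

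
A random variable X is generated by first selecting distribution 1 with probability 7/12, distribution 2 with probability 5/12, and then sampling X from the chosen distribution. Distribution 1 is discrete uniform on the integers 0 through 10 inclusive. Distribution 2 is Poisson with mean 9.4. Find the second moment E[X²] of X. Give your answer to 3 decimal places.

For each component E[X²] = Var + (mean)², giving 1: 35; 2: 97.76.
Overall E[X²] = 0.583333·35 + 0.416667·97.76 = 61.15.

61.150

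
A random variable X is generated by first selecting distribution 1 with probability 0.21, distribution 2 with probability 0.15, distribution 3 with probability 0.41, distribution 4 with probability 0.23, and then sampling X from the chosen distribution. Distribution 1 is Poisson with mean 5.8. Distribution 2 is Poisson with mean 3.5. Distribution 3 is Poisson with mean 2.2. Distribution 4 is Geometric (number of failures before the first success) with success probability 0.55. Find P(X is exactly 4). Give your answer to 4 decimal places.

0.1078

Conditional on each component, P(X = 4): 1: 0.142755; 2: 0.188812; 3: 0.108151; 4: 0.0225534.
By total probability, P(X = 4) = 0.21·0.142755 + 0.15·0.188812 + 0.41·0.108151 + 0.23·0.0225534 = 0.10783.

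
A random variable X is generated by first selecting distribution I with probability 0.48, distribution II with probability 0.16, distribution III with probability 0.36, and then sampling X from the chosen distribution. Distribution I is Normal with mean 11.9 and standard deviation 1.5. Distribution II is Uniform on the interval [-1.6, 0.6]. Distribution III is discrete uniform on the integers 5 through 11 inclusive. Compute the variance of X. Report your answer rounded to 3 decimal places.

21.183

Per component, I: μ=11.9, E[X²]=143.86; II: μ=-0.5, E[X²]=0.653333; III: μ=8, E[X²]=68.
E[X] = 0.48·11.9 + 0.16·-0.5 + 0.36·8 = 8.512.
E[X²] = 0.48·143.86 + 0.16·0.653333 + 0.36·68 = 93.6373.
Var(X) = E[X²] − (E[X])² = 93.6373 − 72.4541 = 21.1832.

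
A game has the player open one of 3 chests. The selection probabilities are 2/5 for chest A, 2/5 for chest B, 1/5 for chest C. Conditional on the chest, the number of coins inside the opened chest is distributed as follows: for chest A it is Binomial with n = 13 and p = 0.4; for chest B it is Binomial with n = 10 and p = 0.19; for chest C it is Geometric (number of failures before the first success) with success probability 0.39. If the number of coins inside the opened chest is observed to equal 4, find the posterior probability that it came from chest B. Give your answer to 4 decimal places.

Likelihoods P(X=4 | ·): A: 0.184462; B: 0.0772936; C: 0.0539988.
Posterior ∝ prior × likelihood. Numerator for B: 0.4·0.0772936 = 0.0309175.
Normalizing constant: 0.4·0.184462 + 0.4·0.0772936 + 0.2·0.0539988 = 0.115502.
P(B | observation) = 0.0309175 / 0.115502 = 0.267679.

0.2677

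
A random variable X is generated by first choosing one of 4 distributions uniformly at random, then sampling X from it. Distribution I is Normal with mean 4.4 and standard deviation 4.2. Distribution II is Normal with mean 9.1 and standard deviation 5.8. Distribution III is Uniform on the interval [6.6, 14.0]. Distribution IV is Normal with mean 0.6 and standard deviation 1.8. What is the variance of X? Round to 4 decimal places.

Per component, I: μ=4.4, E[X²]=37; II: μ=9.1, E[X²]=116.45; III: μ=10.3, E[X²]=110.653; IV: μ=0.6, E[X²]=3.6.
E[X] = 0.25·4.4 + 0.25·9.1 + 0.25·10.3 + 0.25·0.6 = 6.1.
E[X²] = 0.25·37 + 0.25·116.45 + 0.25·110.653 + 0.25·3.6 = 66.9258.
Var(X) = E[X²] − (E[X])² = 66.9258 − 37.21 = 29.7158.

29.7158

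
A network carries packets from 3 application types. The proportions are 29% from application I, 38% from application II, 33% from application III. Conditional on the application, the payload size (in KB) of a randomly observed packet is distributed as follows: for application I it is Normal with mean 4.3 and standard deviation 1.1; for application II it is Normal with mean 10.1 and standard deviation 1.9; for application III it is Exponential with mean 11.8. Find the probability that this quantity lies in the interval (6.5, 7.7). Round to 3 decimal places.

0.053

Conditional on each application, P(6.5 < X < 7.7): I: 0.0217524; II: 0.0742026; III: 0.0557408.
By total probability, P(6.5 < X < 7.7) = 0.29·0.0217524 + 0.38·0.0742026 + 0.33·0.0557408 = 0.0528997.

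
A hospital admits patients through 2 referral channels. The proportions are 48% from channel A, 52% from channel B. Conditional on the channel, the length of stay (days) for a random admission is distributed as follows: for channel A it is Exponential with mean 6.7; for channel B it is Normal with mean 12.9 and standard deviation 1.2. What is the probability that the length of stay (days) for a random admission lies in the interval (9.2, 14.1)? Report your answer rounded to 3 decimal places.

Conditional on each channel, P(9.2 < X < 14.1): A: 0.131402; B: 0.840321.
By total probability, P(9.2 < X < 14.1) = 0.48·0.131402 + 0.52·0.840321 = 0.50004.

0.500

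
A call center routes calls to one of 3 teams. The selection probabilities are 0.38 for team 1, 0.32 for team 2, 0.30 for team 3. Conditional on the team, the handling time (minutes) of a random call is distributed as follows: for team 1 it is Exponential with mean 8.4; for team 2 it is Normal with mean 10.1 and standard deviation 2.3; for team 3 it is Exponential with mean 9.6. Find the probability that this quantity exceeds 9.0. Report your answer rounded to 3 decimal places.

0.466

Conditional on each team, P(X > 9.0): 1: 0.342519; 2: 0.683768; 3: 0.391606.
By total probability, P(X > 9.0) = 0.38·0.342519 + 0.32·0.683768 + 0.3·0.391606 = 0.466445.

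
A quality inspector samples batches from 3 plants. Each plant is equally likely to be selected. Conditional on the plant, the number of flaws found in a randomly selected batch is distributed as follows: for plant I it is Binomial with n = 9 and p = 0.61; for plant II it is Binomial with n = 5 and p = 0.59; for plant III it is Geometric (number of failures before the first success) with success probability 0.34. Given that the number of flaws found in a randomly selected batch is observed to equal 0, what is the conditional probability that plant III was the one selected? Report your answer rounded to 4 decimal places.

0.9665

Likelihoods P(X=0 | ·): I: 0.000208728; II: 0.0115856; III: 0.34.
Posterior ∝ prior × likelihood. Numerator for III: 0.333333·0.34 = 0.113333.
Normalizing constant: 0.333333·0.000208728 + 0.333333·0.0115856 + 0.333333·0.34 = 0.117265.
P(III | observation) = 0.113333 / 0.117265 = 0.966474.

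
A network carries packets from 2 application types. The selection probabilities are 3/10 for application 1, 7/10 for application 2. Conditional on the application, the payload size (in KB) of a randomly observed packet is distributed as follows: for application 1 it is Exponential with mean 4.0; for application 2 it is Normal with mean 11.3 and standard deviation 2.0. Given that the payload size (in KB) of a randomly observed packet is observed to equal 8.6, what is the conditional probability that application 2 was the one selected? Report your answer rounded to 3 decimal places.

0.865

Likelihoods f(8.6 | ·): 1: 0.029121; 2: 0.0801917.
Posterior ∝ prior × likelihood. Numerator for 2: 0.7·0.0801917 = 0.0561342.
Normalizing constant: 0.3·0.029121 + 0.7·0.0801917 = 0.0648705.
P(2 | observation) = 0.0561342 / 0.0648705 = 0.865327.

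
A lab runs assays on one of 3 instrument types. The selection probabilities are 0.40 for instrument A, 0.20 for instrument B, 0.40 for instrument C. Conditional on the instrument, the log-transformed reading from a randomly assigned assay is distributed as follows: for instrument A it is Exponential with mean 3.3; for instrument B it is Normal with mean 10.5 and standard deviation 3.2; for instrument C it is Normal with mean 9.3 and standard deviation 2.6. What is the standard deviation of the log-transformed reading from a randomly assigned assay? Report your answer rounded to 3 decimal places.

Per component, A: μ=3.3, E[X²]=21.78; B: μ=10.5, E[X²]=120.49; C: μ=9.3, E[X²]=93.25.
E[X] = 0.4·3.3 + 0.2·10.5 + 0.4·9.3 = 7.14.
E[X²] = 0.4·21.78 + 0.2·120.49 + 0.4·93.25 = 70.11.
Var(X) = E[X²] − (E[X])² = 70.11 − 50.9796 = 19.1304.
SD(X) = √19.1304 = 4.37383.

4.374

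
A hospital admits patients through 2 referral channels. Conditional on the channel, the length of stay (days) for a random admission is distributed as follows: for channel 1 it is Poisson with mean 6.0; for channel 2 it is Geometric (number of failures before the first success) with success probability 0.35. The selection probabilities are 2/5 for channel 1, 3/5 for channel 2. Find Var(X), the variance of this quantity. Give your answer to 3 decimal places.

9.703

Per component, 1: μ=6, E[X²]=42; 2: μ=1.85714, E[X²]=8.7551.
E[X] = 0.4·6 + 0.6·1.85714 = 3.51429.
E[X²] = 0.4·42 + 0.6·8.7551 = 22.0531.
Var(X) = E[X²] − (E[X])² = 22.0531 − 12.3502 = 9.70286.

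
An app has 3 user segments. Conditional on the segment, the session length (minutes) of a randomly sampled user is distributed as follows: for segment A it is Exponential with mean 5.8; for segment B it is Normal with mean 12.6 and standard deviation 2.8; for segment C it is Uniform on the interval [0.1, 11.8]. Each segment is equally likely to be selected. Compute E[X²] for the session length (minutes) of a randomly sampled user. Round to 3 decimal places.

For each component E[X²] = Var + (mean)², giving A: 67.28; B: 166.6; C: 46.81.
Overall E[X²] = 0.333333·67.28 + 0.333333·166.6 + 0.333333·46.81 = 93.5633.

93.563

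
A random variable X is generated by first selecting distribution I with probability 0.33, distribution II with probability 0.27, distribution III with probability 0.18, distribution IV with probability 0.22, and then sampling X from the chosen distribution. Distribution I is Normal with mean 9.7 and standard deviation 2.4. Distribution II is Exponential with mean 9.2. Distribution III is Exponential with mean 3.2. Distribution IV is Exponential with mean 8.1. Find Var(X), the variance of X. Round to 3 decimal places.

Per component, I: μ=9.7, E[X²]=99.85; II: μ=9.2, E[X²]=169.28; III: μ=3.2, E[X²]=20.48; IV: μ=8.1, E[X²]=131.22.
E[X] = 0.33·9.7 + 0.27·9.2 + 0.18·3.2 + 0.22·8.1 = 8.043.
E[X²] = 0.33·99.85 + 0.27·169.28 + 0.18·20.48 + 0.22·131.22 = 111.211.
Var(X) = E[X²] − (E[X])² = 111.211 − 64.6898 = 46.5211.

46.521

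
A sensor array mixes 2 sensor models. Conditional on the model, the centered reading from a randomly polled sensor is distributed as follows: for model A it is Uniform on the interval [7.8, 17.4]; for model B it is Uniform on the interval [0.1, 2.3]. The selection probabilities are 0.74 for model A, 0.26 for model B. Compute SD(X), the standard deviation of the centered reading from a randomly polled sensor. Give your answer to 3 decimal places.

5.549

Per component, A: μ=12.6, E[X²]=166.44; B: μ=1.2, E[X²]=1.84333.
E[X] = 0.74·12.6 + 0.26·1.2 = 9.636.
E[X²] = 0.74·166.44 + 0.26·1.84333 = 123.645.
Var(X) = E[X²] − (E[X])² = 123.645 − 92.8525 = 30.7924.
SD(X) = √30.7924 = 5.54909.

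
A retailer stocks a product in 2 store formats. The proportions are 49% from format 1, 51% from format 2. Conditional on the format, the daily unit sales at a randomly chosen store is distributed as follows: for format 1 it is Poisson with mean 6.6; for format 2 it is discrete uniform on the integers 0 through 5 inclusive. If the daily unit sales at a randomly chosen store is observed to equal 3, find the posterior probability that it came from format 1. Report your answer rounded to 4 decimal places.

Likelihoods P(X=3 | ·): 1: 0.0651834; 2: 0.166667.
Posterior ∝ prior × likelihood. Numerator for 1: 0.49·0.0651834 = 0.0319399.
Normalizing constant: 0.49·0.0651834 + 0.51·0.166667 = 0.11694.
P(1 | observation) = 0.0319399 / 0.11694 = 0.273131.

0.2731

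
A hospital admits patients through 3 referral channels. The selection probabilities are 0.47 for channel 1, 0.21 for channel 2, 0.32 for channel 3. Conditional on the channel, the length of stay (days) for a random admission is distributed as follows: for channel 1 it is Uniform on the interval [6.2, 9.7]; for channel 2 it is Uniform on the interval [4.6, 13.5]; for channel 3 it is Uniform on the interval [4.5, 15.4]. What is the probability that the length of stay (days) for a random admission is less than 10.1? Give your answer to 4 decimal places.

Conditional on each channel, P(X < 10.1): 1: 1; 2: 0.617978; 3: 0.513761.
By total probability, P(X < 10.1) = 0.47·1 + 0.21·0.617978 + 0.32·0.513761 = 0.764179.

0.7642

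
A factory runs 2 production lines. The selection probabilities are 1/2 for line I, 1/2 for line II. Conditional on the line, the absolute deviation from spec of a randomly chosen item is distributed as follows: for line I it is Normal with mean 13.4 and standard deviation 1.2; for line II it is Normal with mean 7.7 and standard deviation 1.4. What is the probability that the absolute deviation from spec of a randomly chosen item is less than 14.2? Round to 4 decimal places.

Conditional on each line, P(X < 14.2): I: 0.747507; II: 0.999998.
By total probability, P(X < 14.2) = 0.5·0.747507 + 0.5·0.999998 = 0.873753.

0.8738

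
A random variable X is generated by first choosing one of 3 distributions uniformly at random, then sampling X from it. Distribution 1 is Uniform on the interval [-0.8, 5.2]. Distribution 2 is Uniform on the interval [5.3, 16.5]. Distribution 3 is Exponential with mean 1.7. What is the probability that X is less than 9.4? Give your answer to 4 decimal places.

0.7874

Conditional on each component, P(X < 9.4): 1: 1; 2: 0.366071; 3: 0.996032.
By total probability, P(X < 9.4) = 0.333333·1 + 0.333333·0.366071 + 0.333333·0.996032 = 0.787368.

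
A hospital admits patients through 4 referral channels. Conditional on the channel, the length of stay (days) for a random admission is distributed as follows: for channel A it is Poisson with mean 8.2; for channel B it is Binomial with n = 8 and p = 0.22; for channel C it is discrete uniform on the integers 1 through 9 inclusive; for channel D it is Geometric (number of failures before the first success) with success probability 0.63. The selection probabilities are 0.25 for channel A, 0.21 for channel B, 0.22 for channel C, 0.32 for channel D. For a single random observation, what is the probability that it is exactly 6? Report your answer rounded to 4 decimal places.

Conditional on each channel, P(X = 6): A: 0.115967; B: 0.00193145; C: 0.111111; D: 0.00161641.
By total probability, P(X = 6) = 0.25·0.115967 + 0.21·0.00193145 + 0.22·0.111111 + 0.32·0.00161641 = 0.0543591.

0.0544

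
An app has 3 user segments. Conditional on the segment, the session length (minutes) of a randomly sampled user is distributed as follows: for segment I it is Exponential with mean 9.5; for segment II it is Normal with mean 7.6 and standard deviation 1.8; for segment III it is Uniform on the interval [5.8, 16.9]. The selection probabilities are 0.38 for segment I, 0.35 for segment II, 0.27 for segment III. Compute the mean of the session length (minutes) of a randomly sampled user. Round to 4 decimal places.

Component means — I: 9.5; II: 7.6; III: 11.35.
E[X] = 0.38·9.5 + 0.35·7.6 + 0.27·11.35 = 9.3345.

9.3345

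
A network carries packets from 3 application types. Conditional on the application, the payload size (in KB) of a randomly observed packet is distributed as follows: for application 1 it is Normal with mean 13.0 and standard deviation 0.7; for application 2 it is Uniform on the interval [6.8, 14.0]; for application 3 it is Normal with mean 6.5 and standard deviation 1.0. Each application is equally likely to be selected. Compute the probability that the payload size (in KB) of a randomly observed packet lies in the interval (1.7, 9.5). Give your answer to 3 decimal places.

Conditional on each application, P(1.7 < X < 9.5): 1: 2.86652e-07; 2: 0.375; 3: 0.998649.
By total probability, P(1.7 < X < 9.5) = 0.333333·2.86652e-07 + 0.333333·0.375 + 0.333333·0.998649 = 0.457883.

0.458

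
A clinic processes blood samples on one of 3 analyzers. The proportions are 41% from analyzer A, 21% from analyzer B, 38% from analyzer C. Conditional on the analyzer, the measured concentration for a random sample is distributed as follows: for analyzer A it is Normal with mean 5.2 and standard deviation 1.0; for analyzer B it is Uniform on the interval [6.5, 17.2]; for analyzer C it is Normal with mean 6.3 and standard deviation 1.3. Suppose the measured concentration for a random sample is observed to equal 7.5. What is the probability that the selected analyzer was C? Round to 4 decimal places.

0.7091

Likelihoods f(7.5 | ·): A: 0.028327; B: 0.0934579; C: 0.20042.
Posterior ∝ prior × likelihood. Numerator for C: 0.38·0.20042 = 0.0761597.
Normalizing constant: 0.41·0.028327 + 0.21·0.0934579 + 0.38·0.20042 = 0.1074.
P(C | observation) = 0.0761597 / 0.1074 = 0.709122.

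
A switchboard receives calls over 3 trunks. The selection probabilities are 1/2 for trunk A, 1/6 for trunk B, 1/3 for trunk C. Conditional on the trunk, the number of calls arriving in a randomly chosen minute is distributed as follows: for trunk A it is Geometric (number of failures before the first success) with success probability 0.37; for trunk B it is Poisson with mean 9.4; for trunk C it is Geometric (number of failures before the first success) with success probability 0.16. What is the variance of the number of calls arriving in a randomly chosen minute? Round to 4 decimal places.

22.7965

Per component, A: μ=1.7027, E[X²]=7.5011; B: μ=9.4, E[X²]=97.76; C: μ=5.25, E[X²]=60.375.
E[X] = 0.5·1.7027 + 0.166667·9.4 + 0.333333·5.25 = 4.16802.
E[X²] = 0.5·7.5011 + 0.166667·97.76 + 0.333333·60.375 = 40.1689.
Var(X) = E[X²] − (E[X])² = 40.1689 − 17.3724 = 22.7965.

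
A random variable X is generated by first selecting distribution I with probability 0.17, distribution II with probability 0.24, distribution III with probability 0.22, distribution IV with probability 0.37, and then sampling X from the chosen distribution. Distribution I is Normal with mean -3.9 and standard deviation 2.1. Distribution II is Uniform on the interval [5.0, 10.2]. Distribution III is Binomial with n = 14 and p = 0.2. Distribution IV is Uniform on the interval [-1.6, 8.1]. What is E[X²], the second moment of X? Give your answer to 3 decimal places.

For each component E[X²] = Var + (mean)², giving I: 19.62; II: 60.0133; III: 10.08; IV: 18.4033.
Overall E[X²] = 0.17·19.62 + 0.24·60.0133 + 0.22·10.08 + 0.37·18.4033 = 26.7654.

26.765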